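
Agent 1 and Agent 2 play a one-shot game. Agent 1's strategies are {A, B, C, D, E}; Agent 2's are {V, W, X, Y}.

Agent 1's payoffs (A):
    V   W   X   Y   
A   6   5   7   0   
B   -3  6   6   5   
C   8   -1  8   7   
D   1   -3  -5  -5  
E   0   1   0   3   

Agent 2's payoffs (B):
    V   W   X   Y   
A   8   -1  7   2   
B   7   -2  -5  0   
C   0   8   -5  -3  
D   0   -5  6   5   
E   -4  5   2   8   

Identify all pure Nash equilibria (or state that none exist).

None

Find each player's best response to every opponent strategy; NE are the intersections.
Agent 1's best responses — vs V: C (payoff 8); vs W: B (payoff 6); vs X: C (payoff 8); vs Y: C (payoff 7).
Agent 2's best responses — vs A: V (payoff 8); vs B: V (payoff 7); vs C: W (payoff 8); vs D: X (payoff 6); vs E: Y (payoff 8).
No cell has both players best-responding. For instance, Agent 1's best reply to W is B, but against B Agent 2 prefers V over W.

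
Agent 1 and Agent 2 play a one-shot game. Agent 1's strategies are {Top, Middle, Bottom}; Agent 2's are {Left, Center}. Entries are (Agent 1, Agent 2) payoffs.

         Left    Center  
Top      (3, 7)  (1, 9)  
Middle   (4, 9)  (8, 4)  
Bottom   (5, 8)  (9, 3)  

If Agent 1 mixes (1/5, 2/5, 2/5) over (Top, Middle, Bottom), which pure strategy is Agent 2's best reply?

Agent 2's best reply maximizes expected payoff against the mix.
Left: (1/5)·7 + (2/5)·9 + (2/5)·8 = 41/5
Center: (1/5)·9 + (2/5)·4 + (2/5)·3 = 23/5
Highest expected payoff is 41/5, from Left.

Left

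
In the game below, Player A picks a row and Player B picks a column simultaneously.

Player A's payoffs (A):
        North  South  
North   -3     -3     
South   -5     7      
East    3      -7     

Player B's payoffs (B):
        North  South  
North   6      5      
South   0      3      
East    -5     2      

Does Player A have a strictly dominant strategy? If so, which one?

A strategy is strictly dominant if it gives Player A a strictly higher payoff than every other strategy, against every choice by the opponent.
North is not dominant: against North, East gives 3 > -3.
South is not dominant: against North, North gives -3 > -5.
East is not dominant: against South, North gives -3 > -7.
No single strategy is best against every opponent action.

None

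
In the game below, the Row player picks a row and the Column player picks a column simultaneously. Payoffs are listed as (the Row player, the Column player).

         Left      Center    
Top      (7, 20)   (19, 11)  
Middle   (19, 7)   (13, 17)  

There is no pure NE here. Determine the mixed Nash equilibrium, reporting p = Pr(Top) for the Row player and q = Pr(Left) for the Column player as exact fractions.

In a mixed NE each player is indifferent between their pure strategies, so the opponent's mix sets the indifference.
The Column player indifferent between Left and Center: p·20 + (1−p)·7 = p·11 + (1−p)·17 ⟹ 7 + 13p = 17 + (-6)p ⟹ p = 10/19.
The Row player indifferent between Top and Middle: q·7 + (1−q)·19 = q·19 + (1−q)·13 ⟹ 19 + (-12)q = 13 + 6q ⟹ q = 1/3.

p = 10/19, q = 1/3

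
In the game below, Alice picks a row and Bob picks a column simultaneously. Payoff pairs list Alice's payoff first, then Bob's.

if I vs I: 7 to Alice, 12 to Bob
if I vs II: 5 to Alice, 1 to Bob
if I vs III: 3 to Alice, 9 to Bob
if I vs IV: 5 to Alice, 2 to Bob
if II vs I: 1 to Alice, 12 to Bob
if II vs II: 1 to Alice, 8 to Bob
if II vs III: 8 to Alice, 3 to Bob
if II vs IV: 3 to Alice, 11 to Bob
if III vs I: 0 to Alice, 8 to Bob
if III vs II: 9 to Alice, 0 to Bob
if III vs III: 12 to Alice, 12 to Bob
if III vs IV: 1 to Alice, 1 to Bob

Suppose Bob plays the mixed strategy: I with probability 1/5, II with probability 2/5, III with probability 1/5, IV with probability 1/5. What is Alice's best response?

III

Compute Alice's expected payoff from each pure strategy against the given mix.
I: (1/5)·7 + (2/5)·5 + (1/5)·3 + (1/5)·5 = 5
II: (1/5)·1 + (2/5)·1 + (1/5)·8 + (1/5)·3 = 14/5
III: (1/5)·0 + (2/5)·9 + (1/5)·12 + (1/5)·1 = 31/5
Highest expected payoff is 31/5, from III.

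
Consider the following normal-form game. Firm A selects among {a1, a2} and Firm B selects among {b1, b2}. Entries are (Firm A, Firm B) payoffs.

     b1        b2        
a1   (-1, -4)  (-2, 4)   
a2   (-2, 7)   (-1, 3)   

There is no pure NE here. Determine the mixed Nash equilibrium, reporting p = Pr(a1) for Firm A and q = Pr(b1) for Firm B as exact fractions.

p = 1/3, q = 1/2

Each player's mixing probability is pinned down by making the *other* player indifferent.
Firm B indifferent between b1 and b2: p·(-4) + (1−p)·7 = p·4 + (1−p)·3 ⟹ 7 + (-11)p = 3 + 1p ⟹ p = 1/3.
Firm A indifferent between a1 and a2: q·(-1) + (1−q)·(-2) = q·(-2) + (1−q)·(-1) ⟹ (-2) + 1q = (-1) + (-1)q ⟹ q = 1/2.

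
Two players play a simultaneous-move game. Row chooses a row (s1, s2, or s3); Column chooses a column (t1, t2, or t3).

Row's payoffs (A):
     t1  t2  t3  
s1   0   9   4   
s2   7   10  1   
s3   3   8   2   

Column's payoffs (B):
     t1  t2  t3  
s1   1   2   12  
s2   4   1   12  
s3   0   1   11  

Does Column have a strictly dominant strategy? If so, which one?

A strategy is strictly dominant if it gives Column a strictly higher payoff than every other strategy, against every choice by the opponent.
t3 strictly dominates: vs s1: 12 > each of {1, 2}; vs s2: 12 > each of {4, 1}; vs s3: 11 > each of {0, 1}.

t3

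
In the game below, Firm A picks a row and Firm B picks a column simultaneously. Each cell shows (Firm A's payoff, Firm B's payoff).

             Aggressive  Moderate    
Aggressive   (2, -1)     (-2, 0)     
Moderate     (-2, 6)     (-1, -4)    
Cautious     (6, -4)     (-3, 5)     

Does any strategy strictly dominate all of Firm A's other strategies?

A strategy is strictly dominant if it gives Firm A a strictly higher payoff than every other strategy, against every choice by the opponent.
Aggressive is not dominant: against Aggressive, Cautious gives 6 > 2.
Moderate is not dominant: against Aggressive, Aggressive gives 2 > -2.
Cautious is not dominant: against Moderate, Aggressive gives -2 > -3.
No single strategy is best against every opponent action.

No strictly dominant strategy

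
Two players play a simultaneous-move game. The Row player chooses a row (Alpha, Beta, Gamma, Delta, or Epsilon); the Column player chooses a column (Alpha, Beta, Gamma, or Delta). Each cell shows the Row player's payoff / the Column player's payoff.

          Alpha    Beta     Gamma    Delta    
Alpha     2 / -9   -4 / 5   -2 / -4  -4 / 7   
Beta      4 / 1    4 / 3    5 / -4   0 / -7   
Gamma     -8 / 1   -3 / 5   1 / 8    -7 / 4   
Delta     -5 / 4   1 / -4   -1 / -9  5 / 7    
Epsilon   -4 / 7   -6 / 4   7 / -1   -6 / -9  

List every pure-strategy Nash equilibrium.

Find each player's best response to every opponent strategy; NE are the intersections.
The Row player's best responses — vs Alpha: Beta (payoff 4); vs Beta: Beta (payoff 4); vs Gamma: Epsilon (payoff 7); vs Delta: Delta (payoff 5).
The Column player's best responses — vs Alpha: Delta (payoff 7); vs Beta: Beta (payoff 3); vs Gamma: Gamma (payoff 8); vs Delta: Delta (payoff 7); vs Epsilon: Alpha (payoff 7).
Mutual best responses occur at (Beta, Beta) and (Delta, Delta); at each, neither player gains by switching.

(Beta, Beta) and (Delta, Delta)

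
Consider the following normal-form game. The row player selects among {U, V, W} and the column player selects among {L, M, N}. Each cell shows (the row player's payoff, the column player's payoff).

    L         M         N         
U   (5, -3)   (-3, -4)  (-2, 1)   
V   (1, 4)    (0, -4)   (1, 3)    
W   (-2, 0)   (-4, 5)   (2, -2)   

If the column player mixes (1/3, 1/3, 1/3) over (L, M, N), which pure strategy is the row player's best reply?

The row player's best reply maximizes expected payoff against the mix.
U: (1/3)·5 + (1/3)·(-3) + (1/3)·(-2) = 0
V: (1/3)·1 + (1/3)·0 + (1/3)·1 = 2/3
W: (1/3)·(-2) + (1/3)·(-4) + (1/3)·2 = -4/3
Highest expected payoff is 2/3, from V.

V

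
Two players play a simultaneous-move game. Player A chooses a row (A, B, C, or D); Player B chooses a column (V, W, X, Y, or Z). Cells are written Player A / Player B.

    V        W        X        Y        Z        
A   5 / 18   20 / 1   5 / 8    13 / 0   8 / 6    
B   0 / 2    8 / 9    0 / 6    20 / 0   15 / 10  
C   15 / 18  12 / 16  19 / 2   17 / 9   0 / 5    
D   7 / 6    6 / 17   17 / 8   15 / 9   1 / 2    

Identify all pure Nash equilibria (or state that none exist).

(B, Z) and (C, V)

Find each player's best response to every opponent strategy; NE are the intersections.
Player A's best responses — vs V: C (payoff 15); vs W: A (payoff 20); vs X: C (payoff 19); vs Y: B (payoff 20); vs Z: B (payoff 15).
Player B's best responses — vs A: V (payoff 18); vs B: Z (payoff 10); vs C: V (payoff 18); vs D: W (payoff 17).
Mutual best responses occur at (B, Z) and (C, V); at each, neither player gains by switching.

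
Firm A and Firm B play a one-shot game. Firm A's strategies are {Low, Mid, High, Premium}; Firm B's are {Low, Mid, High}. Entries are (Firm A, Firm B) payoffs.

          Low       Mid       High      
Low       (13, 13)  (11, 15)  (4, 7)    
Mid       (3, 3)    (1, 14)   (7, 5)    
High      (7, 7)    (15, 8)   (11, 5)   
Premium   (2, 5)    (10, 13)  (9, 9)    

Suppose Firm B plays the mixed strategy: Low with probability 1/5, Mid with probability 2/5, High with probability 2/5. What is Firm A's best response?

High

Firm A's best reply maximizes expected payoff against the mix.
Low: (1/5)·13 + (2/5)·11 + (2/5)·4 = 43/5
Mid: (1/5)·3 + (2/5)·1 + (2/5)·7 = 19/5
High: (1/5)·7 + (2/5)·15 + (2/5)·11 = 59/5
Premium: (1/5)·2 + (2/5)·10 + (2/5)·9 = 8
Highest expected payoff is 59/5, from High.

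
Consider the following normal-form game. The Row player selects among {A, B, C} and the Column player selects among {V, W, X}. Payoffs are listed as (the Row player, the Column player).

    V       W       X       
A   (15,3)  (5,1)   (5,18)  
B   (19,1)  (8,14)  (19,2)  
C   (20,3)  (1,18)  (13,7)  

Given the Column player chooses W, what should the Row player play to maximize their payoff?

B

With the Column player fixed at W, the Row player's payoffs are: A → 5, B → 8, C → 1.
The maximum is 8, achieved by B.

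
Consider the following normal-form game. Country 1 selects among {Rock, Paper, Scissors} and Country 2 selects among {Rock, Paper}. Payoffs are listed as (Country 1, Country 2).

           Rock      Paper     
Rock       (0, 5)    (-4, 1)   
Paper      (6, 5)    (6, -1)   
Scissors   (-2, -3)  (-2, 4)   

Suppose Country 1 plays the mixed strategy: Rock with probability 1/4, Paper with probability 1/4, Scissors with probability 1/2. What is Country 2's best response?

Compute Country 2's expected payoff from each pure strategy against the given mix.
Rock: (1/4)·5 + (1/4)·5 + (1/2)·(-3) = 1
Paper: (1/4)·1 + (1/4)·(-1) + (1/2)·4 = 2
Highest expected payoff is 2, from Paper.

Paper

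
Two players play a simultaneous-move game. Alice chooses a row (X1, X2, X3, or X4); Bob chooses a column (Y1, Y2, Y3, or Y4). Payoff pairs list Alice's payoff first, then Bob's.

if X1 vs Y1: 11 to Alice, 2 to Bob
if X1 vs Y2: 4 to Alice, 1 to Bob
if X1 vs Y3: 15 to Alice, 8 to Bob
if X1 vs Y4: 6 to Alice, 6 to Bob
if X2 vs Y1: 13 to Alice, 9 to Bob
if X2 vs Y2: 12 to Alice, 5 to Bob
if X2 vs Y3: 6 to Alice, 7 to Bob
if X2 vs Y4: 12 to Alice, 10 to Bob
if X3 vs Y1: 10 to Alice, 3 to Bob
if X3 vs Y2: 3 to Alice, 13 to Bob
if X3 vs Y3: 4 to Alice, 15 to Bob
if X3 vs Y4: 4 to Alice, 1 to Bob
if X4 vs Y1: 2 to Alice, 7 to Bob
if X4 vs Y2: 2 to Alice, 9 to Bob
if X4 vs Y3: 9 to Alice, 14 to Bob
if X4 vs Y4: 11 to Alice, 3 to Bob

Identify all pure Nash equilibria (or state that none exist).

A profile is a Nash equilibrium when each player is best-responding to the other.
Alice's best responses — vs Y1: X2 (payoff 13); vs Y2: X2 (payoff 12); vs Y3: X1 (payoff 15); vs Y4: X2 (payoff 12).
Bob's best responses — vs X1: Y3 (payoff 8); vs X2: Y4 (payoff 10); vs X3: Y3 (payoff 15); vs X4: Y3 (payoff 14).
Mutual best responses occur at (X1, Y3) and (X2, Y4); at each, neither player gains by switching.

(X1, Y3) and (X2, Y4)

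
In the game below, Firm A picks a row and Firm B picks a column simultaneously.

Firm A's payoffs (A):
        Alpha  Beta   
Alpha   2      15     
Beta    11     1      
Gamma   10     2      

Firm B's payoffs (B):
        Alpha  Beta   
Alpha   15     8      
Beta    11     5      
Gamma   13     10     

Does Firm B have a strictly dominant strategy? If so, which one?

Check whether one of Firm B's strategies beats all alternatives regardless of what the opponent does.
Alpha strictly dominates: vs Alpha: 15 > 8; vs Beta: 11 > 5; vs Gamma: 13 > 10.

Alpha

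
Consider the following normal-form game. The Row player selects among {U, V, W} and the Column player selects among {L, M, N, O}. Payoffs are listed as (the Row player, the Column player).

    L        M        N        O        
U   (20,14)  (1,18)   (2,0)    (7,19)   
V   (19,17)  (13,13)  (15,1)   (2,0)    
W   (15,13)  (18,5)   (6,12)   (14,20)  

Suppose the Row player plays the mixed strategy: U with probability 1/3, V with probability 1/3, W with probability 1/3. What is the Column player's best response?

The Column player's best reply maximizes expected payoff against the mix.
L: (1/3)·14 + (1/3)·17 + (1/3)·13 = 44/3
M: (1/3)·18 + (1/3)·13 + (1/3)·5 = 12
N: (1/3)·0 + (1/3)·1 + (1/3)·12 = 13/3
O: (1/3)·19 + (1/3)·0 + (1/3)·20 = 13
Highest expected payoff is 44/3, from L.

L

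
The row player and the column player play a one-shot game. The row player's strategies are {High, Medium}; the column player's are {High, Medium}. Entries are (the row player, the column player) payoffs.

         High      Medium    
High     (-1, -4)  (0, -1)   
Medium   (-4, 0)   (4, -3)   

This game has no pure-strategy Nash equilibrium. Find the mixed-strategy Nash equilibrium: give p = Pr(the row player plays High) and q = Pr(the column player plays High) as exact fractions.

Each player's mixing probability is pinned down by making the *other* player indifferent.
The column player indifferent between High and Medium: p·(-4) + (1−p)·0 = p·(-1) + (1−p)·(-3) ⟹ 0 + (-4)p = (-3) + 2p ⟹ p = 1/2.
The row player indifferent between High and Medium: q·(-1) + (1−q)·0 = q·(-4) + (1−q)·4 ⟹ 0 + (-1)q = 4 + (-8)q ⟹ q = 4/7.

p = 1/2, q = 4/7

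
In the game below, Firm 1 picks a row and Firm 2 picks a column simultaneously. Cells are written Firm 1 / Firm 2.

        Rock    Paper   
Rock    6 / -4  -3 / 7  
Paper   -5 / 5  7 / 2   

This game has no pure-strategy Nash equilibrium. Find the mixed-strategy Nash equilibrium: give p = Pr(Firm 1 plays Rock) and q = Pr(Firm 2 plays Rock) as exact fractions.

p = 3/14, q = 10/21

Each player's mixing probability is pinned down by making the *other* player indifferent.
Firm 2 indifferent between Rock and Paper: p·(-4) + (1−p)·5 = p·7 + (1−p)·2 ⟹ 5 + (-9)p = 2 + 5p ⟹ p = 3/14.
Firm 1 indifferent between Rock and Paper: q·6 + (1−q)·(-3) = q·(-5) + (1−q)·7 ⟹ (-3) + 9q = 7 + (-12)q ⟹ q = 10/21.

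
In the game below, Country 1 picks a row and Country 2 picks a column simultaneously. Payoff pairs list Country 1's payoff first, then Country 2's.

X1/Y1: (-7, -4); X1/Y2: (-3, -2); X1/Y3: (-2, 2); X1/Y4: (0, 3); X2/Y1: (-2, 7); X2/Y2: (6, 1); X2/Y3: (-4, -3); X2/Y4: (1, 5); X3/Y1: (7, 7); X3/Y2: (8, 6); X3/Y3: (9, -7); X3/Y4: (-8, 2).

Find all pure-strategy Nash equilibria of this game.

(X3, Y1)

Find each player's best response to every opponent strategy; NE are the intersections.
Country 1's best responses — vs Y1: X3 (payoff 7); vs Y2: X3 (payoff 8); vs Y3: X3 (payoff 9); vs Y4: X2 (payoff 1).
Country 2's best responses — vs X1: Y4 (payoff 3); vs X2: Y1 (payoff 7); vs X3: Y1 (payoff 7).
The only mutual best response is (X3, Y1); neither player gains by switching there.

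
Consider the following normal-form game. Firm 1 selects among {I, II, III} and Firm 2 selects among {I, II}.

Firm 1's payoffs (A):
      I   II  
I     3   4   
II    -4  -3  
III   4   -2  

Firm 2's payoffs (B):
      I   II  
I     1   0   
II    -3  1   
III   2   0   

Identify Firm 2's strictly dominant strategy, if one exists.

No strictly dominant strategy

A strategy is strictly dominant if it gives Firm 2 a strictly higher payoff than every other strategy, against every choice by the opponent.
I is not dominant: against II, II gives 1 > -3.
II is not dominant: against I, I gives 1 > 0.
No single strategy is best against every opponent action.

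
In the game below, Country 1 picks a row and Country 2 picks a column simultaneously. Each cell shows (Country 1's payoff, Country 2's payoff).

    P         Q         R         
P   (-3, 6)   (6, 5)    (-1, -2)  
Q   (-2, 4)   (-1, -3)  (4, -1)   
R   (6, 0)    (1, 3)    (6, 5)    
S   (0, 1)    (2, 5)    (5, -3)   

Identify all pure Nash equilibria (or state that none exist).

Find each player's best response to every opponent strategy; NE are the intersections.
Country 1's best responses — vs P: R (payoff 6); vs Q: P (payoff 6); vs R: R (payoff 6).
Country 2's best responses — vs P: P (payoff 6); vs Q: P (payoff 4); vs R: R (payoff 5); vs S: Q (payoff 5).
The only mutual best response is (R, R); neither player gains by switching there.

(R, R)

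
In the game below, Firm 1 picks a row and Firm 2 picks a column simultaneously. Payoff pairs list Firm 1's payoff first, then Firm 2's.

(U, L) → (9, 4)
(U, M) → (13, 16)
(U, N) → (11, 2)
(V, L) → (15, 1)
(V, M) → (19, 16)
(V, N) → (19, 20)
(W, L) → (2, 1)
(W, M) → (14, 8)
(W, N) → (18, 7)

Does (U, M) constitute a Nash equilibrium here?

No

Holding Firm 2 at M: Firm 1 gets 13 from U but could get 19 by switching to V. Firm 1 has a profitable deviation.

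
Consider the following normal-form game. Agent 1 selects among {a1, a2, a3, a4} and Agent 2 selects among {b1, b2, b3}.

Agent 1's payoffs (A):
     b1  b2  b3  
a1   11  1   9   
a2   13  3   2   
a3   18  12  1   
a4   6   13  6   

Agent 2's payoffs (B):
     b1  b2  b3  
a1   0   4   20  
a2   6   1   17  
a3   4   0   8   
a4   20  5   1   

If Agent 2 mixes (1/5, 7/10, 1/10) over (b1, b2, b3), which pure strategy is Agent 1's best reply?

a3

Compute Agent 1's expected payoff from each pure strategy against the given mix.
a1: (1/5)·11 + (7/10)·1 + (1/10)·9 = 19/5
a2: (1/5)·13 + (7/10)·3 + (1/10)·2 = 49/10
a3: (1/5)·18 + (7/10)·12 + (1/10)·1 = 121/10
a4: (1/5)·6 + (7/10)·13 + (1/10)·6 = 109/10
Highest expected payoff is 121/10, from a3.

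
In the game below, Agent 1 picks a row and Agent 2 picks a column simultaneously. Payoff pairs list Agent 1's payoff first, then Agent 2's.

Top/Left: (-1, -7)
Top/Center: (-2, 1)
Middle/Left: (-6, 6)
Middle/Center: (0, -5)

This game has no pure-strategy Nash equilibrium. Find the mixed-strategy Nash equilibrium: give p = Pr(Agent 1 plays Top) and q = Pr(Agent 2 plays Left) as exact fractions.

p = 11/19, q = 2/7

Each player's mixing probability is pinned down by making the *other* player indifferent.
Agent 2 indifferent between Left and Center: p·(-7) + (1−p)·6 = p·1 + (1−p)·(-5) ⟹ 6 + (-13)p = (-5) + 6p ⟹ p = 11/19.
Agent 1 indifferent between Top and Middle: q·(-1) + (1−q)·(-2) = q·(-6) + (1−q)·0 ⟹ (-2) + 1q = 0 + (-6)q ⟹ q = 2/7.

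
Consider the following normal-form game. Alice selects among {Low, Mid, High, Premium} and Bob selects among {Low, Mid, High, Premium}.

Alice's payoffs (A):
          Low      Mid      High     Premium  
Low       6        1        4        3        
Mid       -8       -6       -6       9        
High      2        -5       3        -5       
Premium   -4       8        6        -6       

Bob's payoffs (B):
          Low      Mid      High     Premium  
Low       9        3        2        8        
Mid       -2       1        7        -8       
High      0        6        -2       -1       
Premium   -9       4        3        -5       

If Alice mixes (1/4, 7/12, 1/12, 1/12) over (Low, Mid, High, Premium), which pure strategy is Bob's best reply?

Bob's best reply maximizes expected payoff against the mix.
Low: (1/4)·9 + (7/12)·(-2) + (1/12)·0 + (1/12)·(-9) = 1/3
Mid: (1/4)·3 + (7/12)·1 + (1/12)·6 + (1/12)·4 = 13/6
High: (1/4)·2 + (7/12)·7 + (1/12)·(-2) + (1/12)·3 = 14/3
Premium: (1/4)·8 + (7/12)·(-8) + (1/12)·(-1) + (1/12)·(-5) = -19/6
Highest expected payoff is 14/3, from High.

High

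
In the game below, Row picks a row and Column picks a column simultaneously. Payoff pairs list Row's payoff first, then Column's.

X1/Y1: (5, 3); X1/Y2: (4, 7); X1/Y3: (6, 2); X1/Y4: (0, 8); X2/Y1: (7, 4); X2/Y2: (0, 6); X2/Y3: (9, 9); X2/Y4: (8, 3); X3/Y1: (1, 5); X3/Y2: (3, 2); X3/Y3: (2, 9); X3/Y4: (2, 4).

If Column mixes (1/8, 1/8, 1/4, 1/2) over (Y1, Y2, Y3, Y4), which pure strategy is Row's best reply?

Row's best reply maximizes expected payoff against the mix.
X1: (1/8)·5 + (1/8)·4 + (1/4)·6 + (1/2)·0 = 21/8
X2: (1/8)·7 + (1/8)·0 + (1/4)·9 + (1/2)·8 = 57/8
X3: (1/8)·1 + (1/8)·3 + (1/4)·2 + (1/2)·2 = 2
Highest expected payoff is 57/8, from X2.

X2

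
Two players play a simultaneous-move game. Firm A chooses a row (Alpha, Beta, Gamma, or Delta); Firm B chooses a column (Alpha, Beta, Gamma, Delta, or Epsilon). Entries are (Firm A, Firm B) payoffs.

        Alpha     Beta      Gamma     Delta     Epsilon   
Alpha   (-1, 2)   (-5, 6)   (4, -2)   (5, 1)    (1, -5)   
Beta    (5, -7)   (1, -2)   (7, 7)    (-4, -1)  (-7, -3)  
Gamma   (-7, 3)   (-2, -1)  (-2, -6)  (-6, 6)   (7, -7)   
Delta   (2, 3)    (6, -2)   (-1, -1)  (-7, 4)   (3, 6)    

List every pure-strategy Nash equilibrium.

(Beta, Gamma)

A profile is a Nash equilibrium when each player is best-responding to the other.
Firm A's best responses — vs Alpha: Beta (payoff 5); vs Beta: Delta (payoff 6); vs Gamma: Beta (payoff 7); vs Delta: Alpha (payoff 5); vs Epsilon: Gamma (payoff 7).
Firm B's best responses — vs Alpha: Beta (payoff 6); vs Beta: Gamma (payoff 7); vs Gamma: Delta (payoff 6); vs Delta: Epsilon (payoff 6).
The only mutual best response is (Beta, Gamma); neither player gains by switching there.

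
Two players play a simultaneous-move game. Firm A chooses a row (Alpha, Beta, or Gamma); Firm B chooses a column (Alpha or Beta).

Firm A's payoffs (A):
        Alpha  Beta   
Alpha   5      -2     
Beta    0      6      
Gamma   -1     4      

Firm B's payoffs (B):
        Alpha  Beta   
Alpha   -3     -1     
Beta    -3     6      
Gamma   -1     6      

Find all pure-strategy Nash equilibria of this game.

(Beta, Beta)

Find each player's best response to every opponent strategy; NE are the intersections.
Firm A's best responses — vs Alpha: Alpha (payoff 5); vs Beta: Beta (payoff 6).
Firm B's best responses — vs Alpha: Beta (payoff -1); vs Beta: Beta (payoff 6); vs Gamma: Beta (payoff 6).
The only mutual best response is (Beta, Beta); neither player gains by switching there.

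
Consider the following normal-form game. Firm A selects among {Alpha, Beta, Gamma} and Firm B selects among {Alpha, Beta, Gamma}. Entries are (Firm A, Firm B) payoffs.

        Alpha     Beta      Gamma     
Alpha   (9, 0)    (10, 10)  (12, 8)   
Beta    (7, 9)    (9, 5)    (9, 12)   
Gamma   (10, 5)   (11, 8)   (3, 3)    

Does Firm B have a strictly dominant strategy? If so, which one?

No strictly dominant strategy

Check whether one of Firm B's strategies beats all alternatives regardless of what the opponent does.
Alpha is not dominant: against Alpha, Beta gives 10 > 0.
Beta is not dominant: against Beta, Alpha gives 9 > 5.
Gamma is not dominant: against Alpha, Beta gives 10 > 8.
No single strategy is best against every opponent action.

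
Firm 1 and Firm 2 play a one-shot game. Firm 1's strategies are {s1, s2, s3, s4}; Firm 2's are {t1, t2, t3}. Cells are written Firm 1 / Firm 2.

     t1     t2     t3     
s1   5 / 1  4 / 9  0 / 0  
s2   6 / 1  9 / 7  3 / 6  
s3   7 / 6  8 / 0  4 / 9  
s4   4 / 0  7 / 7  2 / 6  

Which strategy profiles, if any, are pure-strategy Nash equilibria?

(s2, t2) and (s3, t3)

A profile is a Nash equilibrium when each player is best-responding to the other.
Firm 1's best responses — vs t1: s3 (payoff 7); vs t2: s2 (payoff 9); vs t3: s3 (payoff 4).
Firm 2's best responses — vs s1: t2 (payoff 9); vs s2: t2 (payoff 7); vs s3: t3 (payoff 9); vs s4: t2 (payoff 7).
Mutual best responses occur at (s2, t2) and (s3, t3); at each, neither player gains by switching.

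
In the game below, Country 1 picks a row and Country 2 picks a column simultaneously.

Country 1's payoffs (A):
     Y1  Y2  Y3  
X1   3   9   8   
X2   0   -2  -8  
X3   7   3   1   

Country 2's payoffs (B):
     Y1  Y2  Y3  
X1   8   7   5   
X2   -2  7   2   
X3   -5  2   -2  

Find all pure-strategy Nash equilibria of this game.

Check mutual best responses: a cell is a NE iff neither player can gain by unilaterally deviating.
Country 1's best responses — vs Y1: X3 (payoff 7); vs Y2: X1 (payoff 9); vs Y3: X1 (payoff 8).
Country 2's best responses — vs X1: Y1 (payoff 8); vs X2: Y2 (payoff 7); vs X3: Y2 (payoff 2).
No cell has both players best-responding. For instance, Country 1's best reply to Y3 is X1, but against X1 Country 2 prefers Y1 over Y3.

There is no pure-strategy Nash equilibrium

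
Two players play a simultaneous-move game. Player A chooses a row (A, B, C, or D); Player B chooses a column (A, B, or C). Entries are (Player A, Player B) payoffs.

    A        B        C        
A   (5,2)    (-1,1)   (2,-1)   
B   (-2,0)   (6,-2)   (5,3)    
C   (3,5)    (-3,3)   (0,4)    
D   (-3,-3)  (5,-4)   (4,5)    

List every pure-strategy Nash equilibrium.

(A, A) and (B, C)

Find each player's best response to every opponent strategy; NE are the intersections.
Player A's best responses — vs A: A (payoff 5); vs B: B (payoff 6); vs C: B (payoff 5).
Player B's best responses — vs A: A (payoff 2); vs B: C (payoff 3); vs C: A (payoff 5); vs D: C (payoff 5).
Mutual best responses occur at (A, A) and (B, C); at each, neither player gains by switching.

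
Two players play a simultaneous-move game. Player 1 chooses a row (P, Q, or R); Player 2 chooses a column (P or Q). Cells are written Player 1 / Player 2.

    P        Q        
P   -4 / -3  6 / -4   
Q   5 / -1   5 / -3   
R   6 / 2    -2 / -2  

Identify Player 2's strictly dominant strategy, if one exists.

P

A strategy is strictly dominant if it gives Player 2 a strictly higher payoff than every other strategy, against every choice by the opponent.
P strictly dominates: vs P: -3 > -4; vs Q: -1 > -3; vs R: 2 > -2.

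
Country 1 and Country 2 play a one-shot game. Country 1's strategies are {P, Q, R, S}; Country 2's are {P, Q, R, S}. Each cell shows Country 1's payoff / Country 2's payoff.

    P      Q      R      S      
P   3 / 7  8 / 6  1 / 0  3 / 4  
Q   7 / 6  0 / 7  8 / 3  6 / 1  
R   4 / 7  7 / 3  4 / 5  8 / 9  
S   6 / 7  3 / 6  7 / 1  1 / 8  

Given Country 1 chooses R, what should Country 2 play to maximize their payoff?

S

With Country 1 fixed at R, Country 2's payoffs are: P → 7, Q → 3, R → 5, S → 9.
The maximum is 9, achieved by S.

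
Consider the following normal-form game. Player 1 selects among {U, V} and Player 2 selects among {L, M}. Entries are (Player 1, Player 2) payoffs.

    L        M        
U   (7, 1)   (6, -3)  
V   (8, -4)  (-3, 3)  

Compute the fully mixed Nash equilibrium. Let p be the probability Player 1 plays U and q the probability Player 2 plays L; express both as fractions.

In a mixed NE each player is indifferent between their pure strategies, so the opponent's mix sets the indifference.
Player 2 indifferent between L and M: p·1 + (1−p)·(-4) = p·(-3) + (1−p)·3 ⟹ (-4) + 5p = 3 + (-6)p ⟹ p = 7/11.
Player 1 indifferent between U and V: q·7 + (1−q)·6 = q·8 + (1−q)·(-3) ⟹ 6 + 1q = (-3) + 11q ⟹ q = 9/10.

p = 7/11, q = 9/10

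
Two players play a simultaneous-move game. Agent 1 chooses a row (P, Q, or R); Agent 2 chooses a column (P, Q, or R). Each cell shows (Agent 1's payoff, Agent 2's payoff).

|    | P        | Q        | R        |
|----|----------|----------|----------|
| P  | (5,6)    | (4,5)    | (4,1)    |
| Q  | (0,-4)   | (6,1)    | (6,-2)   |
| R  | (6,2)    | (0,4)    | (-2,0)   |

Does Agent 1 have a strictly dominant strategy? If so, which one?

Check whether one of Agent 1's strategies beats all alternatives regardless of what the opponent does.
P is not dominant: against P, R gives 6 > 5.
Q is not dominant: against P, P gives 5 > 0.
R is not dominant: against Q, P gives 4 > 0.
No single strategy is best against every opponent action.

None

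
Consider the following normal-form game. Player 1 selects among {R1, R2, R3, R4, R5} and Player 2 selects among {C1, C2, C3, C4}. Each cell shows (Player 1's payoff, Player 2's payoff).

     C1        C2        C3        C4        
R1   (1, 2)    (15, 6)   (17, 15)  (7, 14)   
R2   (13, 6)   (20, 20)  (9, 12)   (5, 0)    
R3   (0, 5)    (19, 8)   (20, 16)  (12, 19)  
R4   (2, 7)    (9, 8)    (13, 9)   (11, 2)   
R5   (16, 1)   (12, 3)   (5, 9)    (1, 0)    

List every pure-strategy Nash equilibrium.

(R2, C2) and (R3, C4)

Find each player's best response to every opponent strategy; NE are the intersections.
Player 1's best responses — vs C1: R5 (payoff 16); vs C2: R2 (payoff 20); vs C3: R3 (payoff 20); vs C4: R3 (payoff 12).
Player 2's best responses — vs R1: C3 (payoff 15); vs R2: C2 (payoff 20); vs R3: C4 (payoff 19); vs R4: C3 (payoff 9); vs R5: C3 (payoff 9).
Mutual best responses occur at (R2, C2) and (R3, C4); at each, neither player gains by switching.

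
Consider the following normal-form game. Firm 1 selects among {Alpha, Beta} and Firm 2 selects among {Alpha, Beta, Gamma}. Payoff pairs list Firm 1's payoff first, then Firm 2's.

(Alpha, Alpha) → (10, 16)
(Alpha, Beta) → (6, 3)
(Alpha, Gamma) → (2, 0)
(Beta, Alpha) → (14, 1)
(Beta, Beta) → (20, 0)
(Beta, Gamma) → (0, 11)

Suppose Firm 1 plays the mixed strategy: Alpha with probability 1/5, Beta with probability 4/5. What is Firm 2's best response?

Gamma

Firm 2's best reply maximizes expected payoff against the mix.
Alpha: (1/5)·16 + (4/5)·1 = 4
Beta: (1/5)·3 + (4/5)·0 = 3/5
Gamma: (1/5)·0 + (4/5)·11 = 44/5
Highest expected payoff is 44/5, from Gamma.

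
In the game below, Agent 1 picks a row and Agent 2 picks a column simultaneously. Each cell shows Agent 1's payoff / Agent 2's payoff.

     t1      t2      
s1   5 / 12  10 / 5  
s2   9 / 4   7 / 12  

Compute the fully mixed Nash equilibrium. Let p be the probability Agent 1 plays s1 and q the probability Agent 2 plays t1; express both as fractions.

Each player's mixing probability is pinned down by making the *other* player indifferent.
Agent 2 indifferent between t1 and t2: p·12 + (1−p)·4 = p·5 + (1−p)·12 ⟹ 4 + 8p = 12 + (-7)p ⟹ p = 8/15.
Agent 1 indifferent between s1 and s2: q·5 + (1−q)·10 = q·9 + (1−q)·7 ⟹ 10 + (-5)q = 7 + 2q ⟹ q = 3/7.

p = 8/15, q = 3/7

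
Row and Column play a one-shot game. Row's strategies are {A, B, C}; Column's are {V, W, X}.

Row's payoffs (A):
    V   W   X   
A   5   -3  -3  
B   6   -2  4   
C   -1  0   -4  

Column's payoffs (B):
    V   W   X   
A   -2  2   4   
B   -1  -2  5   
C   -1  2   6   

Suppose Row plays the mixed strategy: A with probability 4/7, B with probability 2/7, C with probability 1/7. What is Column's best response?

Column's best reply maximizes expected payoff against the mix.
V: (4/7)·(-2) + (2/7)·(-1) + (1/7)·(-1) = -11/7
W: (4/7)·2 + (2/7)·(-2) + (1/7)·2 = 6/7
X: (4/7)·4 + (2/7)·5 + (1/7)·6 = 32/7
Highest expected payoff is 32/7, from X.

X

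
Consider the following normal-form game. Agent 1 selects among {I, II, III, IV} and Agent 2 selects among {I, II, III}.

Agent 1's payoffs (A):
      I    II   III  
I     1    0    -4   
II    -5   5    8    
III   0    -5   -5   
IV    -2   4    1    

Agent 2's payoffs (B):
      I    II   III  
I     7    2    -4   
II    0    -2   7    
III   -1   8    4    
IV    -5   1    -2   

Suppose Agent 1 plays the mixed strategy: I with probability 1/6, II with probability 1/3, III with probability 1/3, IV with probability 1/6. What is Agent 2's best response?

Compute Agent 2's expected payoff from each pure strategy against the given mix.
I: (1/6)·7 + (1/3)·0 + (1/3)·(-1) + (1/6)·(-5) = 0
II: (1/6)·2 + (1/3)·(-2) + (1/3)·8 + (1/6)·1 = 5/2
III: (1/6)·(-4) + (1/3)·7 + (1/3)·4 + (1/6)·(-2) = 8/3
Highest expected payoff is 8/3, from III.

III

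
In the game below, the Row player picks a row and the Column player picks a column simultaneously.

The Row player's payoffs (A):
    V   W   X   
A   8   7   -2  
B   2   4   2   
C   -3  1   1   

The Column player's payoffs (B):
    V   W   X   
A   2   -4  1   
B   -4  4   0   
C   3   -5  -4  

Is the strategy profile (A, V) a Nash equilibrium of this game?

Yes

Holding the Column player at V: the Row player gets 8 from A, versus 2 from B, -3 from C. No profitable deviation for the Row player.
Holding the Row player at A: the Column player gets 2 from V, versus -4 from W, 1 from X. No profitable deviation for the Column player either.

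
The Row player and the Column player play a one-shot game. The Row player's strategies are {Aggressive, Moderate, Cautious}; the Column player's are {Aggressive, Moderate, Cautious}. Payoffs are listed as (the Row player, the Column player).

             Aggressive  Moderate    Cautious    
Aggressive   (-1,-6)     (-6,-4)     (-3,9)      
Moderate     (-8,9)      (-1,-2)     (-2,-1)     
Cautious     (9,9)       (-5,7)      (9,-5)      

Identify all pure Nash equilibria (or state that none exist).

(Cautious, Aggressive)

A profile is a Nash equilibrium when each player is best-responding to the other.
The Row player's best responses — vs Aggressive: Cautious (payoff 9); vs Moderate: Moderate (payoff -1); vs Cautious: Cautious (payoff 9).
The Column player's best responses — vs Aggressive: Cautious (payoff 9); vs Moderate: Aggressive (payoff 9); vs Cautious: Aggressive (payoff 9).
The only mutual best response is (Cautious, Aggressive); neither player gains by switching there.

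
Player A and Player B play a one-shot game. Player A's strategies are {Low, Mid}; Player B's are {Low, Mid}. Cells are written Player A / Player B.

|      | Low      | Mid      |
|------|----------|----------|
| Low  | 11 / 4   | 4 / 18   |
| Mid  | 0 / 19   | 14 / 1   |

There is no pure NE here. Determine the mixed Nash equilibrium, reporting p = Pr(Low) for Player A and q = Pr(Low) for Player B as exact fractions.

p = 9/16, q = 10/21

In a mixed NE each player is indifferent between their pure strategies, so the opponent's mix sets the indifference.
Player B indifferent between Low and Mid: p·4 + (1−p)·19 = p·18 + (1−p)·1 ⟹ 19 + (-15)p = 1 + 17p ⟹ p = 9/16.
Player A indifferent between Low and Mid: q·11 + (1−q)·4 = q·0 + (1−q)·14 ⟹ 4 + 7q = 14 + (-14)q ⟹ q = 10/21.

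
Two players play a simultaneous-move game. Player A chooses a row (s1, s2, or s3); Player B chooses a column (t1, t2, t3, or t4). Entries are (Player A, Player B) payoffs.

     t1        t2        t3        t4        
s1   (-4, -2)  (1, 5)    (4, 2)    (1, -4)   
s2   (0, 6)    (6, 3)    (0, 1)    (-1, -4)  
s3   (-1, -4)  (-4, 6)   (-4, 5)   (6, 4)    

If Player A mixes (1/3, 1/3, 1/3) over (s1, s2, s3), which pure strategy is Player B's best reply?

t2

Player B's best reply maximizes expected payoff against the mix.
t1: (1/3)·(-2) + (1/3)·6 + (1/3)·(-4) = 0
t2: (1/3)·5 + (1/3)·3 + (1/3)·6 = 14/3
t3: (1/3)·2 + (1/3)·1 + (1/3)·5 = 8/3
t4: (1/3)·(-4) + (1/3)·(-4) + (1/3)·4 = -4/3
Highest expected payoff is 14/3, from t2.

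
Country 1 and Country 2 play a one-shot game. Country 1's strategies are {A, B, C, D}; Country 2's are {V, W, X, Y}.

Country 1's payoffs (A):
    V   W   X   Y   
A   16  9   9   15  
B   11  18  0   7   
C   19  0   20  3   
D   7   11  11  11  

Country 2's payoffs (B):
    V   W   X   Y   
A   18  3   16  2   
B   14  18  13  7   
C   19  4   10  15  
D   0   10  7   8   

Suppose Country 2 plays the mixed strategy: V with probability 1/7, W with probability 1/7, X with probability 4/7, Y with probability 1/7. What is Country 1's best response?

Country 1's best reply maximizes expected payoff against the mix.
A: (1/7)·16 + (1/7)·9 + (4/7)·9 + (1/7)·15 = 76/7
B: (1/7)·11 + (1/7)·18 + (4/7)·0 + (1/7)·7 = 36/7
C: (1/7)·19 + (1/7)·0 + (4/7)·20 + (1/7)·3 = 102/7
D: (1/7)·7 + (1/7)·11 + (4/7)·11 + (1/7)·11 = 73/7
Highest expected payoff is 102/7, from C.

C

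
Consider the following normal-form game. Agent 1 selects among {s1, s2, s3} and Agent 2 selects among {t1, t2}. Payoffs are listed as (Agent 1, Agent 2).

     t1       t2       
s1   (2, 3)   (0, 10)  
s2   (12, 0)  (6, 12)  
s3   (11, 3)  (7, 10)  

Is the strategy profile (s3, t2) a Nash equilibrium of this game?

Holding Agent 2 at t2: Agent 1 gets 7 from s3, versus 0 from s1, 6 from s2. No profitable deviation for Agent 1.
Holding Agent 1 at s3: Agent 2 gets 10 from t2, versus 3 from t1. No profitable deviation for Agent 2 either.

Yes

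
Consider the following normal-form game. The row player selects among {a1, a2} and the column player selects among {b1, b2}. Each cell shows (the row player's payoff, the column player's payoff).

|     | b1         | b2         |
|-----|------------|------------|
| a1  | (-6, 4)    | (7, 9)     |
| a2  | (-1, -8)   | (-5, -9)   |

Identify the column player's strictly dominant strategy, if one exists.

None

A strategy is strictly dominant if it gives the column player a strictly higher payoff than every other strategy, against every choice by the opponent.
b1 is not dominant: against a1, b2 gives 9 > 4.
b2 is not dominant: against a2, b1 gives -8 > -9.
No single strategy is best against every opponent action.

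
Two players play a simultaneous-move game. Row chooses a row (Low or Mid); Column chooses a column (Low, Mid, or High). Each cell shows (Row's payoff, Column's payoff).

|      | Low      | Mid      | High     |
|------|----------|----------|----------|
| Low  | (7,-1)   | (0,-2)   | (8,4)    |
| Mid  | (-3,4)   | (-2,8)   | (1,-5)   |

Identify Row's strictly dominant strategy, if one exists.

Low

A strategy is strictly dominant if it gives Row a strictly higher payoff than every other strategy, against every choice by the opponent.
Low strictly dominates: vs Low: 7 > -3; vs Mid: 0 > -2; vs High: 8 > 1.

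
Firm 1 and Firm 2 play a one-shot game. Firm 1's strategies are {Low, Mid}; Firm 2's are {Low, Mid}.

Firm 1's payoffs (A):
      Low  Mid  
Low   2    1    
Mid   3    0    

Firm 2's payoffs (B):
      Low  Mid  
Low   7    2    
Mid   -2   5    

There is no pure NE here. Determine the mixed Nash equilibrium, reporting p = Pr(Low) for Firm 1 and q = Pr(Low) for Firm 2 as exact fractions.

In a mixed NE each player is indifferent between their pure strategies, so the opponent's mix sets the indifference.
Firm 2 indifferent between Low and Mid: p·7 + (1−p)·(-2) = p·2 + (1−p)·5 ⟹ (-2) + 9p = 5 + (-3)p ⟹ p = 7/12.
Firm 1 indifferent between Low and Mid: q·2 + (1−q)·1 = q·3 + (1−q)·0 ⟹ 1 + 1q = 0 + 3q ⟹ q = 1/2.

p = 7/12, q = 1/2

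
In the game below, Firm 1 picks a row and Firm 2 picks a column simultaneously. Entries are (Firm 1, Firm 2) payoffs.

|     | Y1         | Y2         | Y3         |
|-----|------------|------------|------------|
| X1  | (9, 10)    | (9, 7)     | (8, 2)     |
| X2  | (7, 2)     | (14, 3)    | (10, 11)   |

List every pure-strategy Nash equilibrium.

(X1, Y1) and (X2, Y3)

Check mutual best responses: a cell is a NE iff neither player can gain by unilaterally deviating.
Firm 1's best responses — vs Y1: X1 (payoff 9); vs Y2: X2 (payoff 14); vs Y3: X2 (payoff 10).
Firm 2's best responses — vs X1: Y1 (payoff 10); vs X2: Y3 (payoff 11).
Mutual best responses occur at (X1, Y1) and (X2, Y3); at each, neither player gains by switching.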